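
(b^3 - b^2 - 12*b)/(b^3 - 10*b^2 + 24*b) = (b + 3)/(b - 6)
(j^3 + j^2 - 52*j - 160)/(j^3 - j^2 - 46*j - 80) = (j + 4)/(j + 2)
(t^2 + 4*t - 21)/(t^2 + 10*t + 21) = (t - 3)/(t + 3)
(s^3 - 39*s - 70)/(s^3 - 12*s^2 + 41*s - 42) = (s^2 + 7*s + 10)/(s^2 - 5*s + 6)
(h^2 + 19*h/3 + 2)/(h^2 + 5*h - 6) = (h + 1/3)/(h - 1)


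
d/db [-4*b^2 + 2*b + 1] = 2 - 8*b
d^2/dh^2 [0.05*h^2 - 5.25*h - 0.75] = 0.100000000000000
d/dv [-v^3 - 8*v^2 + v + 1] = -3*v^2 - 16*v + 1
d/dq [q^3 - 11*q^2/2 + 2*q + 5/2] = 3*q^2 - 11*q + 2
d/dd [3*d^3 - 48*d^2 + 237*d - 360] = 9*d^2 - 96*d + 237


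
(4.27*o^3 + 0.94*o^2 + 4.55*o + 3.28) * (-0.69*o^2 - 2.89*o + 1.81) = -2.9463*o^5 - 12.9889*o^4 + 1.8726*o^3 - 13.7113*o^2 - 1.2437*o + 5.9368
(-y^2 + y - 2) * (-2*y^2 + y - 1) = 2*y^4 - 3*y^3 + 6*y^2 - 3*y + 2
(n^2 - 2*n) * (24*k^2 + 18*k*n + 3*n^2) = 24*k^2*n^2 - 48*k^2*n + 18*k*n^3 - 36*k*n^2 + 3*n^4 - 6*n^3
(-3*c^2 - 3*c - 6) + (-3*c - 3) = -3*c^2 - 6*c - 9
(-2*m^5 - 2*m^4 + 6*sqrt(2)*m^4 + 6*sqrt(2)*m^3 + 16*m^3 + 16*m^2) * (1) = -2*m^5 - 2*m^4 + 6*sqrt(2)*m^4 + 6*sqrt(2)*m^3 + 16*m^3 + 16*m^2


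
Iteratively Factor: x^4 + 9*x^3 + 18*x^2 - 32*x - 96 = (x + 4)*(x^3 + 5*x^2 - 2*x - 24) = (x + 4)^2*(x^2 + x - 6) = (x + 3)*(x + 4)^2*(x - 2)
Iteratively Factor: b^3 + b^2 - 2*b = (b - 1)*(b^2 + 2*b) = b*(b - 1)*(b + 2)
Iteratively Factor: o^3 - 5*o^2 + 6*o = (o)*(o^2 - 5*o + 6) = o*(o - 2)*(o - 3)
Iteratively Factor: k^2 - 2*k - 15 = (k - 5)*(k + 3)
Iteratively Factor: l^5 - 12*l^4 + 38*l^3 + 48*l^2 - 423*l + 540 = (l + 3)*(l^4 - 15*l^3 + 83*l^2 - 201*l + 180) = (l - 3)*(l + 3)*(l^3 - 12*l^2 + 47*l - 60) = (l - 4)*(l - 3)*(l + 3)*(l^2 - 8*l + 15) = (l - 4)*(l - 3)^2*(l + 3)*(l - 5)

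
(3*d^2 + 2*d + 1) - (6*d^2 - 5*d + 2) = -3*d^2 + 7*d - 1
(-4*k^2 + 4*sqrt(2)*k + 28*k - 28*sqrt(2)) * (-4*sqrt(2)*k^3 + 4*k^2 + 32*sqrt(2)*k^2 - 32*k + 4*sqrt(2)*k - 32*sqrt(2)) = 16*sqrt(2)*k^5 - 240*sqrt(2)*k^4 - 48*k^4 + 720*k^3 + 896*sqrt(2)*k^3 - 2656*k^2 - 480*k + 1792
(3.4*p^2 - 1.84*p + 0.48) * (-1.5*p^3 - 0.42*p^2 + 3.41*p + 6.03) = -5.1*p^5 + 1.332*p^4 + 11.6468*p^3 + 14.026*p^2 - 9.4584*p + 2.8944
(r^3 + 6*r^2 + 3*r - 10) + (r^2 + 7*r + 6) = r^3 + 7*r^2 + 10*r - 4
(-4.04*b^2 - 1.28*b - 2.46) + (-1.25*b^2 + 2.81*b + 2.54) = -5.29*b^2 + 1.53*b + 0.0800000000000001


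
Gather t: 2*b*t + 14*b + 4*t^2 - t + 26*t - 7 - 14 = 14*b + 4*t^2 + t*(2*b + 25) - 21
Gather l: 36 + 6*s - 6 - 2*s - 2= 4*s + 28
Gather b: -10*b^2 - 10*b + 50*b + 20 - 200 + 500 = -10*b^2 + 40*b + 320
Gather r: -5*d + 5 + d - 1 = 4 - 4*d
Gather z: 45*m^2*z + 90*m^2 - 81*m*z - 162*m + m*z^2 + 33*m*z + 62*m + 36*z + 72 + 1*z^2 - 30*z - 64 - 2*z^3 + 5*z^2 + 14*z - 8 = 90*m^2 - 100*m - 2*z^3 + z^2*(m + 6) + z*(45*m^2 - 48*m + 20)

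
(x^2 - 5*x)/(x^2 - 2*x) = (x - 5)/(x - 2)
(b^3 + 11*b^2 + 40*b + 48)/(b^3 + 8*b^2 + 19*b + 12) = (b + 4)/(b + 1)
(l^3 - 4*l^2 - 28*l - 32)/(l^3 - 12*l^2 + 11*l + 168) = (l^2 + 4*l + 4)/(l^2 - 4*l - 21)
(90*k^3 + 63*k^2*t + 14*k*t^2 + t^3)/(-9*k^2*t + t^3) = (30*k^2 + 11*k*t + t^2)/(t*(-3*k + t))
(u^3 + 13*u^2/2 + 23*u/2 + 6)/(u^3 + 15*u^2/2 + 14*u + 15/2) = (u + 4)/(u + 5)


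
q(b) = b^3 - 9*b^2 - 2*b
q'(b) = 3*b^2 - 18*b - 2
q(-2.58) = -71.92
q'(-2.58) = 64.41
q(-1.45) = -19.07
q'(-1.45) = 30.41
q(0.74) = -6.00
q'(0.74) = -13.68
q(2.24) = -38.40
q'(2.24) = -27.27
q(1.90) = -29.43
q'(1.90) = -25.37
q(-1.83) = -32.61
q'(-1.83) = 40.99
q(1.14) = -12.49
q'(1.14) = -18.62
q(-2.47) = -65.04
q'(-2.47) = 60.76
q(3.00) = -60.00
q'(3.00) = -29.00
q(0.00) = 0.00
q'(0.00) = -2.00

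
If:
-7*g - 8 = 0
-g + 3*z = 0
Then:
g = -8/7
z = -8/21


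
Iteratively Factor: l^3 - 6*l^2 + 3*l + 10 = (l - 5)*(l^2 - l - 2) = (l - 5)*(l + 1)*(l - 2)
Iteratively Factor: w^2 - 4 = (w + 2)*(w - 2)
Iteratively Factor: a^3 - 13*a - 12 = (a + 3)*(a^2 - 3*a - 4) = (a + 1)*(a + 3)*(a - 4)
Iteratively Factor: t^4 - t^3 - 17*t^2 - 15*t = (t + 1)*(t^3 - 2*t^2 - 15*t) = t*(t + 1)*(t^2 - 2*t - 15) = t*(t - 5)*(t + 1)*(t + 3)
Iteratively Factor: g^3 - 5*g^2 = (g)*(g^2 - 5*g) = g^2*(g - 5)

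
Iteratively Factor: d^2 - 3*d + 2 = (d - 2)*(d - 1)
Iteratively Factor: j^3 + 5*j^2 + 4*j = (j)*(j^2 + 5*j + 4) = j*(j + 4)*(j + 1)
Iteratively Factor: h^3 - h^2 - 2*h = (h - 2)*(h^2 + h) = (h - 2)*(h + 1)*(h)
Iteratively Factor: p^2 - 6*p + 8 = (p - 2)*(p - 4)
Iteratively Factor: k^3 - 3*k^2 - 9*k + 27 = (k - 3)*(k^2 - 9) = (k - 3)*(k + 3)*(k - 3)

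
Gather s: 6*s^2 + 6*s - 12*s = 6*s^2 - 6*s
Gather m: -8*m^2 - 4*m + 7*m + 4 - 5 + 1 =-8*m^2 + 3*m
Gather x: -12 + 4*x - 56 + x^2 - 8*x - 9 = x^2 - 4*x - 77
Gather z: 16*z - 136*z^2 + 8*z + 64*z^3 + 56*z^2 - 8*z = 64*z^3 - 80*z^2 + 16*z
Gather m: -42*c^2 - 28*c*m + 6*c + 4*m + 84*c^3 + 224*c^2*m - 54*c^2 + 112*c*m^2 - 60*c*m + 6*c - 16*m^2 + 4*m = 84*c^3 - 96*c^2 + 12*c + m^2*(112*c - 16) + m*(224*c^2 - 88*c + 8)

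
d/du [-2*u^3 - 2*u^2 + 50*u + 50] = -6*u^2 - 4*u + 50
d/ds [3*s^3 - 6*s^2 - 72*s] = 9*s^2 - 12*s - 72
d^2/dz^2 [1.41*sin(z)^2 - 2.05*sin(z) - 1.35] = 2.05*sin(z) + 2.82*cos(2*z)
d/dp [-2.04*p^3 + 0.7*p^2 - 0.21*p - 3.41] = -6.12*p^2 + 1.4*p - 0.21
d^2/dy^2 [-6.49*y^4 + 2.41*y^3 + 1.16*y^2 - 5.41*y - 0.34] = -77.88*y^2 + 14.46*y + 2.32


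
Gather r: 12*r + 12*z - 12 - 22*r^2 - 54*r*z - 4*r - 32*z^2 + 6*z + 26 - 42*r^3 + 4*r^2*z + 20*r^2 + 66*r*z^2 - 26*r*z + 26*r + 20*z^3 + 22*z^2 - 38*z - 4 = -42*r^3 + r^2*(4*z - 2) + r*(66*z^2 - 80*z + 34) + 20*z^3 - 10*z^2 - 20*z + 10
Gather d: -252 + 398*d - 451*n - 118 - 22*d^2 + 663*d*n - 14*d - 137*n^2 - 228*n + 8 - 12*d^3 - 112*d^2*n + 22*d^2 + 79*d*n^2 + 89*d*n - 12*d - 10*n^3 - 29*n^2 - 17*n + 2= -12*d^3 - 112*d^2*n + d*(79*n^2 + 752*n + 372) - 10*n^3 - 166*n^2 - 696*n - 360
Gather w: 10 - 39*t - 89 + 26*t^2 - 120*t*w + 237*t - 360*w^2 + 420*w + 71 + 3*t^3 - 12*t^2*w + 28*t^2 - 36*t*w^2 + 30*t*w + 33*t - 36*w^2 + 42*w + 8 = 3*t^3 + 54*t^2 + 231*t + w^2*(-36*t - 396) + w*(-12*t^2 - 90*t + 462)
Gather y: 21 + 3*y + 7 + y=4*y + 28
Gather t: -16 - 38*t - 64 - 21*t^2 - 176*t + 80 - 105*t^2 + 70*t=-126*t^2 - 144*t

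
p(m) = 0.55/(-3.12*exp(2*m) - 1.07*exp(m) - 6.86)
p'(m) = 0.55*(6.24*exp(2*m) + 1.07*exp(m))/(-3.12*exp(2*m) - 1.07*exp(m) - 6.86)^2 = (3.432*exp(m) + 0.5885)*exp(m)/(3.12*exp(2*m) + 1.07*exp(m) + 6.86)^2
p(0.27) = -0.04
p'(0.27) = 0.04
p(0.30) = -0.04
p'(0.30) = 0.04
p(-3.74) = -0.08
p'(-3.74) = 0.00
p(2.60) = -0.00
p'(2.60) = 0.00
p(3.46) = -0.00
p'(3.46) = 0.00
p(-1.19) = -0.07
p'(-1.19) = 0.01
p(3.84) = -0.00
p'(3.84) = 0.00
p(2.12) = -0.00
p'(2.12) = 0.00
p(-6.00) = -0.08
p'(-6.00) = 0.00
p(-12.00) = -0.08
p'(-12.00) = 0.00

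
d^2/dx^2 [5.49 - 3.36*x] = 0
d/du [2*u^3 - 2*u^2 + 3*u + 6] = 6*u^2 - 4*u + 3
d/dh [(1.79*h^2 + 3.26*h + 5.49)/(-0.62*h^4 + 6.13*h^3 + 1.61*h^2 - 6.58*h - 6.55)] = (2.2196*h^5 - 4.9091*h^4 - 26.3524*h^3 - 117.9879*h^2 - 41.1268*h + 14.7712)/(0.3844*h^8 - 7.6012*h^7 + 35.5805*h^6 + 27.8978*h^5 - 69.9567*h^4 - 101.4906*h^3 + 22.2054*h^2 + 86.198*h + 42.9025)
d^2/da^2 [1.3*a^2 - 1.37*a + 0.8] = 2.60000000000000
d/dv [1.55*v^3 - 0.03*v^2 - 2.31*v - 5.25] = 4.65*v^2 - 0.06*v - 2.31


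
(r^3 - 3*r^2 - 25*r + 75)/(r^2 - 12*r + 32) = (r^3 - 3*r^2 - 25*r + 75)/(r^2 - 12*r + 32)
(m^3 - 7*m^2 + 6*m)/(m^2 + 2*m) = (m^2 - 7*m + 6)/(m + 2)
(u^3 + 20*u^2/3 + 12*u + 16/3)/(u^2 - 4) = (3*u^2 + 14*u + 8)/(3*(u - 2))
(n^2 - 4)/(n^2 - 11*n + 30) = (n^2 - 4)/(n^2 - 11*n + 30)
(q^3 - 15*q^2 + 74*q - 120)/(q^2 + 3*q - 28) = (q^2 - 11*q + 30)/(q + 7)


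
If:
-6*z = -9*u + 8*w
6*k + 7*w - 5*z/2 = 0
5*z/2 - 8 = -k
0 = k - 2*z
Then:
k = 32/9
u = -544/567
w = -152/63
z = 16/9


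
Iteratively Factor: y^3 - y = (y)*(y^2 - 1) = y*(y + 1)*(y - 1)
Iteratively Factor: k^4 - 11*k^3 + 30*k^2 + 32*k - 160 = (k + 2)*(k^3 - 13*k^2 + 56*k - 80) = (k - 4)*(k + 2)*(k^2 - 9*k + 20) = (k - 5)*(k - 4)*(k + 2)*(k - 4)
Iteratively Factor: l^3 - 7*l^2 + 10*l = (l)*(l^2 - 7*l + 10) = l*(l - 5)*(l - 2)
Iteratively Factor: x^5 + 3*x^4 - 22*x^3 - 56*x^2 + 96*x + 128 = (x + 4)*(x^4 - x^3 - 18*x^2 + 16*x + 32) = (x - 2)*(x + 4)*(x^3 + x^2 - 16*x - 16) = (x - 4)*(x - 2)*(x + 4)*(x^2 + 5*x + 4) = (x - 4)*(x - 2)*(x + 1)*(x + 4)*(x + 4)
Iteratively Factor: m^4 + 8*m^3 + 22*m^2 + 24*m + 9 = (m + 3)*(m^3 + 5*m^2 + 7*m + 3) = (m + 1)*(m + 3)*(m^2 + 4*m + 3) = (m + 1)*(m + 3)^2*(m + 1)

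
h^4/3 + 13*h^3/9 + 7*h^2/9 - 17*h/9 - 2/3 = (h/3 + 1)*(h - 1)*(h + 1/3)*(h + 2)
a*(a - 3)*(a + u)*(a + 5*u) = a^4 + 6*a^3*u - 3*a^3 + 5*a^2*u^2 - 18*a^2*u - 15*a*u^2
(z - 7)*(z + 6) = z^2 - z - 42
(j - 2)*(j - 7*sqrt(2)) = j^2 - 7*sqrt(2)*j - 2*j + 14*sqrt(2)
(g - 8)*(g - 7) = g^2 - 15*g + 56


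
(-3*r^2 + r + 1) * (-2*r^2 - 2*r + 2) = 6*r^4 + 4*r^3 - 10*r^2 + 2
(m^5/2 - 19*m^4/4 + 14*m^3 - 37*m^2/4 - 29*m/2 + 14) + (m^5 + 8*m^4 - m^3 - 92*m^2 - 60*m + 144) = 3*m^5/2 + 13*m^4/4 + 13*m^3 - 405*m^2/4 - 149*m/2 + 158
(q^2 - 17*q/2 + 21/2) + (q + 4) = q^2 - 15*q/2 + 29/2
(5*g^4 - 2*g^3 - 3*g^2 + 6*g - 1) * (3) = 15*g^4 - 6*g^3 - 9*g^2 + 18*g - 3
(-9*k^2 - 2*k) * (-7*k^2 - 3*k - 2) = 63*k^4 + 41*k^3 + 24*k^2 + 4*k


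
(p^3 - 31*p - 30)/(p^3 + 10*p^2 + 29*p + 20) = (p - 6)/(p + 4)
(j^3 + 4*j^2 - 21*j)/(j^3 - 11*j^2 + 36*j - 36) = j*(j + 7)/(j^2 - 8*j + 12)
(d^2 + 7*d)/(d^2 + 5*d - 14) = d/(d - 2)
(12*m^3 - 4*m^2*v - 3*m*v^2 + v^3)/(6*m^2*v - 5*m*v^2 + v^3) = (2*m + v)/v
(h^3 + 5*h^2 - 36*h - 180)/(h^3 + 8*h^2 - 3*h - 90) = (h - 6)/(h - 3)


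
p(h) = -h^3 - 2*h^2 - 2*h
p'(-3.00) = -17.00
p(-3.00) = 15.00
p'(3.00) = -41.00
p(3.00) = -51.00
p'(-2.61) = -12.00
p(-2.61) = 9.38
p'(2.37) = -28.33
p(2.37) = -29.29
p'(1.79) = -18.77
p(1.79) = -15.72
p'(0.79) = -7.03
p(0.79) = -3.32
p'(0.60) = -5.48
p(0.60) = -2.14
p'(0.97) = -8.70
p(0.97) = -4.73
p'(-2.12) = -7.00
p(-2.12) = 4.78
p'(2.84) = -37.56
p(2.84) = -44.72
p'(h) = -3*h^2 - 4*h - 2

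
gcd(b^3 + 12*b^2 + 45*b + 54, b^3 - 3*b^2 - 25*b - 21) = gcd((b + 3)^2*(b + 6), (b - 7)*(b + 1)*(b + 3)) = b + 3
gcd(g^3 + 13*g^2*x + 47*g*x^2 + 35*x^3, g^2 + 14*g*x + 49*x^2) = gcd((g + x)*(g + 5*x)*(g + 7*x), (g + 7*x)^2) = g + 7*x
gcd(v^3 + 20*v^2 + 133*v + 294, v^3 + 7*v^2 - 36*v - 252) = v^2 + 13*v + 42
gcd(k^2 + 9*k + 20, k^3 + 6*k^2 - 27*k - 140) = k + 4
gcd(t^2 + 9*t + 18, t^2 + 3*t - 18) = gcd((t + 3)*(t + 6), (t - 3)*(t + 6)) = t + 6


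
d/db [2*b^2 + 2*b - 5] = 4*b + 2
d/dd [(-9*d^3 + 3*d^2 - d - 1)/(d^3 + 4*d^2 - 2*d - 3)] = (-39*d^4 + 38*d^3 + 82*d^2 - 10*d + 1)/(d^6 + 8*d^5 + 12*d^4 - 22*d^3 - 20*d^2 + 12*d + 9)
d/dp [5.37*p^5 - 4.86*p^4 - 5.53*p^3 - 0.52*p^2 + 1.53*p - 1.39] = 26.85*p^4 - 19.44*p^3 - 16.59*p^2 - 1.04*p + 1.53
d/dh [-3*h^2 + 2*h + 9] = 2 - 6*h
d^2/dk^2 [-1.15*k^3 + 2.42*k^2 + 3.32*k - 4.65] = 4.84 - 6.9*k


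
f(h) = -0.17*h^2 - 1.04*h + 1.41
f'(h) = -0.34*h - 1.04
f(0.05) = 1.36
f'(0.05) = -1.06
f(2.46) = -2.18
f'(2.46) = -1.88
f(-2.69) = 2.98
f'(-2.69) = -0.13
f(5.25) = -8.74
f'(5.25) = -2.82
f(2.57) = -2.39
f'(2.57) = -1.91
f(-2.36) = 2.92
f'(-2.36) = -0.24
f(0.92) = 0.31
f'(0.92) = -1.35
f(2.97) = -3.18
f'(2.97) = -2.05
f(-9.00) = -3.00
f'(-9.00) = 2.02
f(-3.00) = 3.00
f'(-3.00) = -0.02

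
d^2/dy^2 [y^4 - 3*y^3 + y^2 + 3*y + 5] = 12*y^2 - 18*y + 2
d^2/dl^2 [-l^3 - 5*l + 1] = -6*l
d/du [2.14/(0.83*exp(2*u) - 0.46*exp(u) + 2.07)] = (0.9844 - 3.5524*exp(u))*exp(u)/(0.83*exp(2*u) - 0.46*exp(u) + 2.07)^2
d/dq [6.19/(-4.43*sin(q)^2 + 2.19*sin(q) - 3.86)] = (54.8434*sin(q) - 13.5561)*cos(q)/(4.43*sin(q)^2 - 2.19*sin(q) + 3.86)^2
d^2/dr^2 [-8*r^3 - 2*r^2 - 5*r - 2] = -48*r - 4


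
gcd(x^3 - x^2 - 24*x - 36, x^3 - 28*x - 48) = x^2 - 4*x - 12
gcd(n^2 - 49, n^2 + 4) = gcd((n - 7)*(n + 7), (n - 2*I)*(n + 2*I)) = 1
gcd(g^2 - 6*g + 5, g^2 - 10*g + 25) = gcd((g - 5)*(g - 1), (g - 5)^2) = g - 5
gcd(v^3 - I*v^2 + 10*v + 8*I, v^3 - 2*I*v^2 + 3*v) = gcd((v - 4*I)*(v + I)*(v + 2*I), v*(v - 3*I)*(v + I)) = v + I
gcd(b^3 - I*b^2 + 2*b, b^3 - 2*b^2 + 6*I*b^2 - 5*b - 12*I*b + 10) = b + I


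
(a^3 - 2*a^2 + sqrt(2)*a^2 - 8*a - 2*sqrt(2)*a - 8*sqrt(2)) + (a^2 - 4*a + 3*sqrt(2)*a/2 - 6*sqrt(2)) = a^3 - a^2 + sqrt(2)*a^2 - 12*a - sqrt(2)*a/2 - 14*sqrt(2)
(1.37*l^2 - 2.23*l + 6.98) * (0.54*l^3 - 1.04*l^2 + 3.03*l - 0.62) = 0.7398*l^5 - 2.629*l^4 + 10.2395*l^3 - 14.8655*l^2 + 22.532*l - 4.3276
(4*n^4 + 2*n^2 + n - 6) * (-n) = -4*n^5 - 2*n^3 - n^2 + 6*n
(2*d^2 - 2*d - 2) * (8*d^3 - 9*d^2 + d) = 16*d^5 - 34*d^4 + 4*d^3 + 16*d^2 - 2*d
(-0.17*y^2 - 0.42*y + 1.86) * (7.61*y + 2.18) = -1.2937*y^3 - 3.5668*y^2 + 13.239*y + 4.0548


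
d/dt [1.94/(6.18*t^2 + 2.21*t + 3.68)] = (-23.9784*t - 4.2874)/(6.18*t^2 + 2.21*t + 3.68)^2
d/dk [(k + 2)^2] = 2*k + 4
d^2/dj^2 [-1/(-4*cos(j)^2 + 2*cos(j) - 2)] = (16*sin(j)^4 - sin(j)^2 + 17*cos(j)/2 - 3*cos(3*j)/2 - 13)/(2*(2*sin(j)^2 + cos(j) - 3)^3)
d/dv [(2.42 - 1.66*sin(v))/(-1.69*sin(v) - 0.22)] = 4.455*cos(v)/(1.69*sin(v) + 0.22)^2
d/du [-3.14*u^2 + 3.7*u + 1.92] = 3.7 - 6.28*u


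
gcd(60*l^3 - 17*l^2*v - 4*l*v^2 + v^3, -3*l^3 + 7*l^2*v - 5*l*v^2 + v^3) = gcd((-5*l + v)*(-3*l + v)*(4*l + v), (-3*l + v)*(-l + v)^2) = -3*l + v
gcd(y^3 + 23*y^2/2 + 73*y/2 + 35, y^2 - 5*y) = 1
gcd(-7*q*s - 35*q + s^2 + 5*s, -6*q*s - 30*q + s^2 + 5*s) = s + 5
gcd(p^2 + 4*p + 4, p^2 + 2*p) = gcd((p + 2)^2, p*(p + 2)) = p + 2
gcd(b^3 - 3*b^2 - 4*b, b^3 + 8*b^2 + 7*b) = b^2 + b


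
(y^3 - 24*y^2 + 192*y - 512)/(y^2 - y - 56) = (y^2 - 16*y + 64)/(y + 7)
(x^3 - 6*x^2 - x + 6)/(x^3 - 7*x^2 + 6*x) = (x + 1)/x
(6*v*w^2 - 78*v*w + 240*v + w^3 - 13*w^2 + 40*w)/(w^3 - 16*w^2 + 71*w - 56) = (6*v*w - 30*v + w^2 - 5*w)/(w^2 - 8*w + 7)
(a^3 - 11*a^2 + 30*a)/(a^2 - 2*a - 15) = a*(a - 6)/(a + 3)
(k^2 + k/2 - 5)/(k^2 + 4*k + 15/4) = 2*(k - 2)/(2*k + 3)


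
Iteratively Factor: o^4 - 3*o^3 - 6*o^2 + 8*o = (o - 4)*(o^3 + o^2 - 2*o) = (o - 4)*(o - 1)*(o^2 + 2*o) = (o - 4)*(o - 1)*(o + 2)*(o)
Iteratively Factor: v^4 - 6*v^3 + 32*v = (v - 4)*(v^3 - 2*v^2 - 8*v) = (v - 4)^2*(v^2 + 2*v) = (v - 4)^2*(v + 2)*(v)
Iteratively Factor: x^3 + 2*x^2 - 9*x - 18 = (x + 3)*(x^2 - x - 6) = (x - 3)*(x + 3)*(x + 2)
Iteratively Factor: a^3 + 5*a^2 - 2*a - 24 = (a + 3)*(a^2 + 2*a - 8) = (a + 3)*(a + 4)*(a - 2)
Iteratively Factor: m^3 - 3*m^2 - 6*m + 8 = (m - 1)*(m^2 - 2*m - 8) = (m - 4)*(m - 1)*(m + 2)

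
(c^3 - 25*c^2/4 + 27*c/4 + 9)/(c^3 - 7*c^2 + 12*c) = (c + 3/4)/c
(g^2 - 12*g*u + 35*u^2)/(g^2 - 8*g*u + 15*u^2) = (-g + 7*u)/(-g + 3*u)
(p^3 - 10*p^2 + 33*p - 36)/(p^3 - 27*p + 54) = (p - 4)/(p + 6)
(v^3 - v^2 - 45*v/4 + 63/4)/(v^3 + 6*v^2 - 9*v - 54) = (v^2 + 2*v - 21/4)/(v^2 + 9*v + 18)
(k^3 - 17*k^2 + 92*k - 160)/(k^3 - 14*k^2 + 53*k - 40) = (k - 4)/(k - 1)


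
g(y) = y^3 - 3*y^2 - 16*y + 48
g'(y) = 3*y^2 - 6*y - 16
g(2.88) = 0.92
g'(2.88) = -8.40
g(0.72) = 35.30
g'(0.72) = -18.76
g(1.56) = 19.54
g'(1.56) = -18.06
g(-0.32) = 52.78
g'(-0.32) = -13.77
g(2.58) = 3.92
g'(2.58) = -11.51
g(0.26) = 43.65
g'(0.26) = -17.36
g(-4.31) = -18.83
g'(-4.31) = 65.59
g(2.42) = 5.88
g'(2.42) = -12.95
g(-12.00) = -1920.00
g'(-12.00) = 488.00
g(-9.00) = -780.00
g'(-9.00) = 281.00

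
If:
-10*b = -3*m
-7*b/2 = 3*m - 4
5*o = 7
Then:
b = 8/27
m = 80/81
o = 7/5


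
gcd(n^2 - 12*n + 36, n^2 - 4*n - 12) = n - 6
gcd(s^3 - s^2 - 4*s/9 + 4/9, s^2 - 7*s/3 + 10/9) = s - 2/3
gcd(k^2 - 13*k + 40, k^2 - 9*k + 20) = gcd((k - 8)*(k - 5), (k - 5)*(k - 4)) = k - 5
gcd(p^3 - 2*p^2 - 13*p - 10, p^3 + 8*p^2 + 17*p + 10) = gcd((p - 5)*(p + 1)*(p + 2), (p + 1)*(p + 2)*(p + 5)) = p^2 + 3*p + 2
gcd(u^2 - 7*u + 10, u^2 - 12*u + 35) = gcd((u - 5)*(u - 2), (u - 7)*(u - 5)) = u - 5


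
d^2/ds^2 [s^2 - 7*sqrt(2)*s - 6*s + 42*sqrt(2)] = 2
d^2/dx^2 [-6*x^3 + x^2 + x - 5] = 2 - 36*x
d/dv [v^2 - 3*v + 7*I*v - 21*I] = 2*v - 3 + 7*I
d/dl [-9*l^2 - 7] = -18*l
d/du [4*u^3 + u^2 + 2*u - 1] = 12*u^2 + 2*u + 2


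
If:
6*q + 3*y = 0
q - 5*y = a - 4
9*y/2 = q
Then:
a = 4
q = 0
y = 0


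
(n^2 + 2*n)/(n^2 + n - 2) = n/(n - 1)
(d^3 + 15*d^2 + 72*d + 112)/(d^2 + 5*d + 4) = (d^2 + 11*d + 28)/(d + 1)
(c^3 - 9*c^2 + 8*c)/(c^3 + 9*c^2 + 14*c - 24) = c*(c - 8)/(c^2 + 10*c + 24)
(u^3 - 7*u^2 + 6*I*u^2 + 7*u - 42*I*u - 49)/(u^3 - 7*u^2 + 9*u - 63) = (u^2 + 6*I*u + 7)/(u^2 + 9)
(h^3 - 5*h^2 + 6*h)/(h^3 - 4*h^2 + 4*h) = (h - 3)/(h - 2)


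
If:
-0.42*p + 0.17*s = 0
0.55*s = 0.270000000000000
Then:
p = 0.20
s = 0.49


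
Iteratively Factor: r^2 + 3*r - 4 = (r + 4)*(r - 1)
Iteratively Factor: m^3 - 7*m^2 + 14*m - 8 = (m - 2)*(m^2 - 5*m + 4) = (m - 4)*(m - 2)*(m - 1)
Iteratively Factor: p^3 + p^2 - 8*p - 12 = (p + 2)*(p^2 - p - 6) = (p + 2)^2*(p - 3)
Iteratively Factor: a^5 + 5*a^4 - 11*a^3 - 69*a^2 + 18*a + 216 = (a + 3)*(a^4 + 2*a^3 - 17*a^2 - 18*a + 72) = (a + 3)*(a + 4)*(a^3 - 2*a^2 - 9*a + 18) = (a + 3)^2*(a + 4)*(a^2 - 5*a + 6) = (a - 3)*(a + 3)^2*(a + 4)*(a - 2)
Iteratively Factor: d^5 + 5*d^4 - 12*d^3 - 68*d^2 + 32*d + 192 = (d + 4)*(d^4 + d^3 - 16*d^2 - 4*d + 48) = (d + 4)^2*(d^3 - 3*d^2 - 4*d + 12) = (d - 2)*(d + 4)^2*(d^2 - d - 6) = (d - 2)*(d + 2)*(d + 4)^2*(d - 3)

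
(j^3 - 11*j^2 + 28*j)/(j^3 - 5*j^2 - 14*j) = (j - 4)/(j + 2)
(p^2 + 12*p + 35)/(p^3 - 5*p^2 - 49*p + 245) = (p + 5)/(p^2 - 12*p + 35)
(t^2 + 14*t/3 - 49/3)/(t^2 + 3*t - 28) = (t - 7/3)/(t - 4)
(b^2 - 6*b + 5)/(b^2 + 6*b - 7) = (b - 5)/(b + 7)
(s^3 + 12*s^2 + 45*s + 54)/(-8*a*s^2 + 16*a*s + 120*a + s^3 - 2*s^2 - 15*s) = (s^2 + 9*s + 18)/(-8*a*s + 40*a + s^2 - 5*s)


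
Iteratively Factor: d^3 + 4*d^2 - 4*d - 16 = (d + 2)*(d^2 + 2*d - 8) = (d - 2)*(d + 2)*(d + 4)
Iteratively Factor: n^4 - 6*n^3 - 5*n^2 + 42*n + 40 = (n + 2)*(n^3 - 8*n^2 + 11*n + 20) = (n - 5)*(n + 2)*(n^2 - 3*n - 4) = (n - 5)*(n - 4)*(n + 2)*(n + 1)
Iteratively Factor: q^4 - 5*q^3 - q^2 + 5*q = (q - 5)*(q^3 - q) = q*(q - 5)*(q^2 - 1) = q*(q - 5)*(q + 1)*(q - 1)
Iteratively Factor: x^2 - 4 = (x - 2)*(x + 2)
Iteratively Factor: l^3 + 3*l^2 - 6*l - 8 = (l + 4)*(l^2 - l - 2) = (l + 1)*(l + 4)*(l - 2)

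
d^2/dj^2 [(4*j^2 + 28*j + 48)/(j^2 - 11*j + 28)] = 48*(3*j^3 - 8*j^2 - 164*j + 676)/(j^6 - 33*j^5 + 447*j^4 - 3179*j^3 + 12516*j^2 - 25872*j + 21952)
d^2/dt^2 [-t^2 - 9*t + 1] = -2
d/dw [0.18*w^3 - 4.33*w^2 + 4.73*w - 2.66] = 0.54*w^2 - 8.66*w + 4.73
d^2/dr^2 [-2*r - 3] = 0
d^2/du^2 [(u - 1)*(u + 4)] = 2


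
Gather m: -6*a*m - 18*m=m*(-6*a - 18)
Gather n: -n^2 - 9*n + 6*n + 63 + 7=-n^2 - 3*n + 70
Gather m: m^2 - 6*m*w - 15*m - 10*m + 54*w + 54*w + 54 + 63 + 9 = m^2 + m*(-6*w - 25) + 108*w + 126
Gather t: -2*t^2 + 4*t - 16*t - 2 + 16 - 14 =-2*t^2 - 12*t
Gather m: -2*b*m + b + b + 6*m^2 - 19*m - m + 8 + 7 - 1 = 2*b + 6*m^2 + m*(-2*b - 20) + 14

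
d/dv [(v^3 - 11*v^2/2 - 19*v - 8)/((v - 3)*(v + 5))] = (v^4 + 4*v^3 - 37*v^2 + 181*v + 301)/(v^4 + 4*v^3 - 26*v^2 - 60*v + 225)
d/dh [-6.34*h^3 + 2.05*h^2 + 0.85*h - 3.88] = -19.02*h^2 + 4.1*h + 0.85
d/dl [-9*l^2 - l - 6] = -18*l - 1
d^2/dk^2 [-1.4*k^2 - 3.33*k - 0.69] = -2.80000000000000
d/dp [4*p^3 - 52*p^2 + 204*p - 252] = 12*p^2 - 104*p + 204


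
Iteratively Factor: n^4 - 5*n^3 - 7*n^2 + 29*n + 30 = (n + 2)*(n^3 - 7*n^2 + 7*n + 15) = (n - 5)*(n + 2)*(n^2 - 2*n - 3) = (n - 5)*(n + 1)*(n + 2)*(n - 3)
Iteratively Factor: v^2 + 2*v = (v + 2)*(v)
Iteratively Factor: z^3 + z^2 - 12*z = (z + 4)*(z^2 - 3*z) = z*(z + 4)*(z - 3)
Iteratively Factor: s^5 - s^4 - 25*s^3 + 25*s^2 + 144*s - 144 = (s - 4)*(s^4 + 3*s^3 - 13*s^2 - 27*s + 36) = (s - 4)*(s + 4)*(s^3 - s^2 - 9*s + 9) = (s - 4)*(s - 1)*(s + 4)*(s^2 - 9) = (s - 4)*(s - 1)*(s + 3)*(s + 4)*(s - 3)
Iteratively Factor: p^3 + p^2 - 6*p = (p + 3)*(p^2 - 2*p) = (p - 2)*(p + 3)*(p)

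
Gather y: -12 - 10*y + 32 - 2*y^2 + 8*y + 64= -2*y^2 - 2*y + 84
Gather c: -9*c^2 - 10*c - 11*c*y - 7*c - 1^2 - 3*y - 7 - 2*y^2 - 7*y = -9*c^2 + c*(-11*y - 17) - 2*y^2 - 10*y - 8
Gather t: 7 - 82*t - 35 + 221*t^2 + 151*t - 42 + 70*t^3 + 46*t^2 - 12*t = 70*t^3 + 267*t^2 + 57*t - 70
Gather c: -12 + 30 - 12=6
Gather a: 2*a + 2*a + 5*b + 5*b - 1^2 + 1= 4*a + 10*b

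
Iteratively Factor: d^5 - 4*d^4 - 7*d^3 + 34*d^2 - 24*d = (d - 2)*(d^4 - 2*d^3 - 11*d^2 + 12*d) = (d - 4)*(d - 2)*(d^3 + 2*d^2 - 3*d) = (d - 4)*(d - 2)*(d + 3)*(d^2 - d) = (d - 4)*(d - 2)*(d - 1)*(d + 3)*(d)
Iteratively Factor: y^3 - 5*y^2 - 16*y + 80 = (y + 4)*(y^2 - 9*y + 20) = (y - 5)*(y + 4)*(y - 4)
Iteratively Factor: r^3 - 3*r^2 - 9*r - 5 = (r + 1)*(r^2 - 4*r - 5) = (r + 1)^2*(r - 5)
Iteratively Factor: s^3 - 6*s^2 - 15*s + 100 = (s + 4)*(s^2 - 10*s + 25) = (s - 5)*(s + 4)*(s - 5)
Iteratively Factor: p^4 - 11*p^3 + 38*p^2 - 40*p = (p)*(p^3 - 11*p^2 + 38*p - 40) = p*(p - 5)*(p^2 - 6*p + 8) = p*(p - 5)*(p - 2)*(p - 4)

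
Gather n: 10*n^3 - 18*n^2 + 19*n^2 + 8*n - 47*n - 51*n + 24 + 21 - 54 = 10*n^3 + n^2 - 90*n - 9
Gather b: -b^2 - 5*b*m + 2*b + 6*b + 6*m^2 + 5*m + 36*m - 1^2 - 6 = -b^2 + b*(8 - 5*m) + 6*m^2 + 41*m - 7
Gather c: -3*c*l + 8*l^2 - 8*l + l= -3*c*l + 8*l^2 - 7*l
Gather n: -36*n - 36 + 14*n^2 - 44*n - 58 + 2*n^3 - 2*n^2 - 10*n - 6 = 2*n^3 + 12*n^2 - 90*n - 100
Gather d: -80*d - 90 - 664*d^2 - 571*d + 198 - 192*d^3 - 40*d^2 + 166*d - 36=-192*d^3 - 704*d^2 - 485*d + 72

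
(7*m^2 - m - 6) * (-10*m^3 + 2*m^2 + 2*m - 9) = -70*m^5 + 24*m^4 + 72*m^3 - 77*m^2 - 3*m + 54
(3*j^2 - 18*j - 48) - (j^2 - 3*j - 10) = 2*j^2 - 15*j - 38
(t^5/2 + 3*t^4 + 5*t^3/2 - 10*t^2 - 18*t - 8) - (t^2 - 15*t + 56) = t^5/2 + 3*t^4 + 5*t^3/2 - 11*t^2 - 3*t - 64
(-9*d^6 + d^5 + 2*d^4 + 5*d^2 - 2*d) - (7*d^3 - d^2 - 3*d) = -9*d^6 + d^5 + 2*d^4 - 7*d^3 + 6*d^2 + d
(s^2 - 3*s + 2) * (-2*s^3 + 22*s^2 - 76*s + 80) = -2*s^5 + 28*s^4 - 146*s^3 + 352*s^2 - 392*s + 160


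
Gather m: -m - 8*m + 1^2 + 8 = 9 - 9*m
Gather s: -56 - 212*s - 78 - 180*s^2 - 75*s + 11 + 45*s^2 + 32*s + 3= -135*s^2 - 255*s - 120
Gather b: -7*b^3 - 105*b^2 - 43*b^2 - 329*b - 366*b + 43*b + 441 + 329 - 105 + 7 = -7*b^3 - 148*b^2 - 652*b + 672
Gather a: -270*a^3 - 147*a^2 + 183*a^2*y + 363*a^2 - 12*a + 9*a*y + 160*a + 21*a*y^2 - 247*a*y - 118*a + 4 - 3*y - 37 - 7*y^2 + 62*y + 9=-270*a^3 + a^2*(183*y + 216) + a*(21*y^2 - 238*y + 30) - 7*y^2 + 59*y - 24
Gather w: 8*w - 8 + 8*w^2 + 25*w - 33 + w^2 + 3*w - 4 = 9*w^2 + 36*w - 45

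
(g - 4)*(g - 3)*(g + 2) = g^3 - 5*g^2 - 2*g + 24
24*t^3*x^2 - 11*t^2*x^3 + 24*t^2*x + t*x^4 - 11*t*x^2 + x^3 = x*(-8*t + x)*(-3*t + x)*(t*x + 1)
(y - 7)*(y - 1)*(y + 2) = y^3 - 6*y^2 - 9*y + 14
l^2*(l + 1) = l^3 + l^2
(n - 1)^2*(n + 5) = n^3 + 3*n^2 - 9*n + 5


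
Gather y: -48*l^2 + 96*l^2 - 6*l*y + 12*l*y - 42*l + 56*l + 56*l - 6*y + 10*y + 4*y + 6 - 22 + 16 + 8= 48*l^2 + 70*l + y*(6*l + 8) + 8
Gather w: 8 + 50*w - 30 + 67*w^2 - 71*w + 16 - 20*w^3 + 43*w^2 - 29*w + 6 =-20*w^3 + 110*w^2 - 50*w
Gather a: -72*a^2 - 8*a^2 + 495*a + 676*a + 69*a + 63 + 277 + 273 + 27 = -80*a^2 + 1240*a + 640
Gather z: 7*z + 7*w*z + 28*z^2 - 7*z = 7*w*z + 28*z^2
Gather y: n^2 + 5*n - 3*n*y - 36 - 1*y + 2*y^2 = n^2 + 5*n + 2*y^2 + y*(-3*n - 1) - 36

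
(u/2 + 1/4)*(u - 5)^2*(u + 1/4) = u^4/2 - 37*u^3/8 + 141*u^2/16 + 35*u/4 + 25/16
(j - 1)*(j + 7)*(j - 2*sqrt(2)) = j^3 - 2*sqrt(2)*j^2 + 6*j^2 - 12*sqrt(2)*j - 7*j + 14*sqrt(2)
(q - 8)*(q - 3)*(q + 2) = q^3 - 9*q^2 + 2*q + 48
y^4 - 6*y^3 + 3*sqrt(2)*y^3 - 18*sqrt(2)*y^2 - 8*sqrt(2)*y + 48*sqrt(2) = (y - 6)*(y - sqrt(2))*(y + 2*sqrt(2))^2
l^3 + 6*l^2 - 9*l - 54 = (l - 3)*(l + 3)*(l + 6)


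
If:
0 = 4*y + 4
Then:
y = -1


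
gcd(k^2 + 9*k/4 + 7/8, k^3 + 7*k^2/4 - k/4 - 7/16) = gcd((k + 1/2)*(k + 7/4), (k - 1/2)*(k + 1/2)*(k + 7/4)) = k^2 + 9*k/4 + 7/8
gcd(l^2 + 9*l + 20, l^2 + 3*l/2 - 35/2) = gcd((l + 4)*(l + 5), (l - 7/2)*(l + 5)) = l + 5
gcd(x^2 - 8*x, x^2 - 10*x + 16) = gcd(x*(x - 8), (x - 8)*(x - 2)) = x - 8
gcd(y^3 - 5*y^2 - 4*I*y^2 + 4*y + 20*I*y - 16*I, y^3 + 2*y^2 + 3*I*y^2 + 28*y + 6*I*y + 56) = y - 4*I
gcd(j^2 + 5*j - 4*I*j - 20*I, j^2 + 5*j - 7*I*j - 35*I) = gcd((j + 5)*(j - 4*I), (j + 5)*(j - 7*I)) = j + 5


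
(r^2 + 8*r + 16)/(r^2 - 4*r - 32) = (r + 4)/(r - 8)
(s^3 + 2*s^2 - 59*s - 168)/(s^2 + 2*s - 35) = (s^2 - 5*s - 24)/(s - 5)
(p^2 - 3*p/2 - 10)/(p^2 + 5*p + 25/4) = 2*(p - 4)/(2*p + 5)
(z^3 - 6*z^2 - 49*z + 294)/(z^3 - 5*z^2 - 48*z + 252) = (z - 7)/(z - 6)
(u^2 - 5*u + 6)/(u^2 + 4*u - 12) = (u - 3)/(u + 6)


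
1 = 1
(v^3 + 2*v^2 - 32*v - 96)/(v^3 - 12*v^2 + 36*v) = (v^2 + 8*v + 16)/(v*(v - 6))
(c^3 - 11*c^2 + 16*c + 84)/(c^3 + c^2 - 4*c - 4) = (c^2 - 13*c + 42)/(c^2 - c - 2)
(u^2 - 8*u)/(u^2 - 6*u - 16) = u/(u + 2)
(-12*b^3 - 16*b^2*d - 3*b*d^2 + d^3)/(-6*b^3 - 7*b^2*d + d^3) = (6*b - d)/(3*b - d)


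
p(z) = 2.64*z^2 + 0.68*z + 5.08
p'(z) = 5.28*z + 0.68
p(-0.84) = 6.37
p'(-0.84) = -3.76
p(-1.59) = 10.67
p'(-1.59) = -7.72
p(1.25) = 10.06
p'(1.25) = 7.28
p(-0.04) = 5.06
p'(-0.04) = 0.47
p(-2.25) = 16.92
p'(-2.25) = -11.20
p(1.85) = 15.37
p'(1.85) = 10.45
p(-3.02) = 27.10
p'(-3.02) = -15.27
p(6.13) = 108.45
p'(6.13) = 33.05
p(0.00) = 5.08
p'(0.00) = 0.68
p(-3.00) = 26.80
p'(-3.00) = -15.16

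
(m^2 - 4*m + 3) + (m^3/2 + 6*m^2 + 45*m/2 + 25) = m^3/2 + 7*m^2 + 37*m/2 + 28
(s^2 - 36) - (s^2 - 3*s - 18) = 3*s - 18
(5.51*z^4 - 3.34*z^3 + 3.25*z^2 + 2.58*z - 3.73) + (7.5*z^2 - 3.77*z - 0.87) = 5.51*z^4 - 3.34*z^3 + 10.75*z^2 - 1.19*z - 4.6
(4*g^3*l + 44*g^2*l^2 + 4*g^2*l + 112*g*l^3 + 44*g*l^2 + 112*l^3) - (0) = 4*g^3*l + 44*g^2*l^2 + 4*g^2*l + 112*g*l^3 + 44*g*l^2 + 112*l^3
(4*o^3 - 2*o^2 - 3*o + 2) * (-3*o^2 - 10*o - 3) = -12*o^5 - 34*o^4 + 17*o^3 + 30*o^2 - 11*o - 6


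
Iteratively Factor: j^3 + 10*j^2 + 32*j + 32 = (j + 4)*(j^2 + 6*j + 8) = (j + 4)^2*(j + 2)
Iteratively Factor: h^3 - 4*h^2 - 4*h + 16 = (h - 4)*(h^2 - 4) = (h - 4)*(h - 2)*(h + 2)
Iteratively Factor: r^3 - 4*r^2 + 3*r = (r - 1)*(r^2 - 3*r) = r*(r - 1)*(r - 3)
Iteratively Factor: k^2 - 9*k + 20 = (k - 5)*(k - 4)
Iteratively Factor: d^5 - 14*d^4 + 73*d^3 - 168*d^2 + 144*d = (d - 4)*(d^4 - 10*d^3 + 33*d^2 - 36*d) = (d - 4)^2*(d^3 - 6*d^2 + 9*d) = (d - 4)^2*(d - 3)*(d^2 - 3*d) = d*(d - 4)^2*(d - 3)*(d - 3)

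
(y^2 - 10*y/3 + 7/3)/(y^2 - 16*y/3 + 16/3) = (3*y^2 - 10*y + 7)/(3*y^2 - 16*y + 16)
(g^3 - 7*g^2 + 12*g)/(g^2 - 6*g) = (g^2 - 7*g + 12)/(g - 6)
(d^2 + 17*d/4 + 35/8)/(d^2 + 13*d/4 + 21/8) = (2*d + 5)/(2*d + 3)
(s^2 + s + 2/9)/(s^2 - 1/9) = (3*s + 2)/(3*s - 1)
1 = 1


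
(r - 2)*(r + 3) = r^2 + r - 6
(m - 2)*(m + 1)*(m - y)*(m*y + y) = m^4*y - m^3*y^2 - 3*m^2*y + 3*m*y^2 - 2*m*y + 2*y^2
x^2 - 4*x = x*(x - 4)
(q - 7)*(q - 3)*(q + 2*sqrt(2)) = q^3 - 10*q^2 + 2*sqrt(2)*q^2 - 20*sqrt(2)*q + 21*q + 42*sqrt(2)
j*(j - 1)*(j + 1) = j^3 - j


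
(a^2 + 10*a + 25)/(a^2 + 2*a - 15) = (a + 5)/(a - 3)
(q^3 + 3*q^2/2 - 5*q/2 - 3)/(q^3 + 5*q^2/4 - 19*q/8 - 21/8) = 4*(q + 2)/(4*q + 7)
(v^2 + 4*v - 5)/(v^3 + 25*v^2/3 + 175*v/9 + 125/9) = 9*(v - 1)/(9*v^2 + 30*v + 25)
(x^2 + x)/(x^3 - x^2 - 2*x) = 1/(x - 2)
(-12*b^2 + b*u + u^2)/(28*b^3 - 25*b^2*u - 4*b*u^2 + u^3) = (-3*b + u)/(7*b^2 - 8*b*u + u^2)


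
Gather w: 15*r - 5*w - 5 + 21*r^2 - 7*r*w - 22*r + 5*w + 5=21*r^2 - 7*r*w - 7*r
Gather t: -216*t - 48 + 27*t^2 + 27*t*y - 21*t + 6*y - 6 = 27*t^2 + t*(27*y - 237) + 6*y - 54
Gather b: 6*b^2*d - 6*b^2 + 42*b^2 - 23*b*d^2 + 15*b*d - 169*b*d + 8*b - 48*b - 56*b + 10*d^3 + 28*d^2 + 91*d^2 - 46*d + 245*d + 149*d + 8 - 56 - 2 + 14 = b^2*(6*d + 36) + b*(-23*d^2 - 154*d - 96) + 10*d^3 + 119*d^2 + 348*d - 36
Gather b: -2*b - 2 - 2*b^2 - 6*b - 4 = -2*b^2 - 8*b - 6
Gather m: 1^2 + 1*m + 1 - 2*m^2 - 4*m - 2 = -2*m^2 - 3*m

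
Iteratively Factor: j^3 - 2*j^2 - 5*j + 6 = (j - 3)*(j^2 + j - 2) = (j - 3)*(j + 2)*(j - 1)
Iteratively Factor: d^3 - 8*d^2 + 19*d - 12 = (d - 1)*(d^2 - 7*d + 12) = (d - 3)*(d - 1)*(d - 4)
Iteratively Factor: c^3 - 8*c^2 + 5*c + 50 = (c - 5)*(c^2 - 3*c - 10) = (c - 5)^2*(c + 2)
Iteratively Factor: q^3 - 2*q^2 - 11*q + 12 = (q - 4)*(q^2 + 2*q - 3) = (q - 4)*(q + 3)*(q - 1)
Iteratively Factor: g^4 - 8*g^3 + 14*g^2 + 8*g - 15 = (g + 1)*(g^3 - 9*g^2 + 23*g - 15) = (g - 3)*(g + 1)*(g^2 - 6*g + 5) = (g - 3)*(g - 1)*(g + 1)*(g - 5)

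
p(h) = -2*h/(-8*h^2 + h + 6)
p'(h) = -2*h*(16*h - 1)/(-8*h^2 + h + 6)^2 - 2/(-8*h^2 + h + 6) = 2*(8*h^2 - h*(16*h - 1) - h - 6)/(-8*h^2 + h + 6)^2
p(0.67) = -0.44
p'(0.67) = -2.02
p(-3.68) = -0.07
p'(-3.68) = -0.02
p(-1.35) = -0.27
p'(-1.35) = -0.42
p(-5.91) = -0.04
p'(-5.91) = -0.01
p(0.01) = -0.00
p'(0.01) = -0.33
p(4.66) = 0.06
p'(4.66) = -0.01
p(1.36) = 0.37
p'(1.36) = -0.75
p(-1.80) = -0.17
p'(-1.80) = -0.14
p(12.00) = 0.02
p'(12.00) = 0.00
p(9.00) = 0.03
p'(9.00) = 0.00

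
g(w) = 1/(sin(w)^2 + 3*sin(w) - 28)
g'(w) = (-2*sin(w)*cos(w) - 3*cos(w))/(sin(w)^2 + 3*sin(w) - 28)^2 = -(2*sin(w) + 3)*cos(w)/(sin(w)^2 + 3*sin(w) - 28)^2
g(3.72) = -0.03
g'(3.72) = 0.00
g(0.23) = -0.04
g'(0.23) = -0.00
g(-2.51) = -0.03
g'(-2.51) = 0.00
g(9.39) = -0.04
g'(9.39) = 0.00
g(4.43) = -0.03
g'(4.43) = 0.00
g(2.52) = -0.04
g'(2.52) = 0.01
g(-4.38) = -0.04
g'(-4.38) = 0.00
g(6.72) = -0.04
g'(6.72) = -0.00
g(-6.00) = -0.04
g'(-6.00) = 0.00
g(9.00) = -0.04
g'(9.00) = 0.00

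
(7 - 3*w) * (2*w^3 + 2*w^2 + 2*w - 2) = -6*w^4 + 8*w^3 + 8*w^2 + 20*w - 14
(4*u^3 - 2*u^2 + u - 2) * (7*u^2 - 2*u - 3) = 28*u^5 - 22*u^4 - u^3 - 10*u^2 + u + 6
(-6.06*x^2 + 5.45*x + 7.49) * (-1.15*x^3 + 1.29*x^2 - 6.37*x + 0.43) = 6.969*x^5 - 14.0849*x^4 + 37.0192*x^3 - 27.6602*x^2 - 45.3678*x + 3.2207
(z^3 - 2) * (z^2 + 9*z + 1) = z^5 + 9*z^4 + z^3 - 2*z^2 - 18*z - 2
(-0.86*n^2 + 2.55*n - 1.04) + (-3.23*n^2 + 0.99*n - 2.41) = -4.09*n^2 + 3.54*n - 3.45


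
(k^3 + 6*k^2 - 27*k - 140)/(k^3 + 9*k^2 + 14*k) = (k^2 - k - 20)/(k*(k + 2))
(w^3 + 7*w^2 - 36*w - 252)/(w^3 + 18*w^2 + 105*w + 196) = (w^2 - 36)/(w^2 + 11*w + 28)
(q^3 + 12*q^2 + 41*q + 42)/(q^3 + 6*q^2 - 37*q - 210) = (q^2 + 5*q + 6)/(q^2 - q - 30)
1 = 1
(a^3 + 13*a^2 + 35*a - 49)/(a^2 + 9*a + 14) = (a^2 + 6*a - 7)/(a + 2)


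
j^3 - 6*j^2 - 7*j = j*(j - 7)*(j + 1)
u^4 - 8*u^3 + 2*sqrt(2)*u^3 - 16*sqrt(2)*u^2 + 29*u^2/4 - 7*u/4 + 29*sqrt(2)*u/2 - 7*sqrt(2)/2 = (u - 7)*(u - 1/2)^2*(u + 2*sqrt(2))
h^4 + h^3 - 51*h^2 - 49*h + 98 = (h - 7)*(h - 1)*(h + 2)*(h + 7)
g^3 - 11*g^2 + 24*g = g*(g - 8)*(g - 3)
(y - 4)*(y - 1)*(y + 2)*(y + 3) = y^4 - 15*y^2 - 10*y + 24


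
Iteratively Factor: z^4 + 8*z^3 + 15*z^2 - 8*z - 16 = (z - 1)*(z^3 + 9*z^2 + 24*z + 16) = (z - 1)*(z + 4)*(z^2 + 5*z + 4) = (z - 1)*(z + 1)*(z + 4)*(z + 4)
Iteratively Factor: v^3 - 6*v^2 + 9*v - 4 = (v - 4)*(v^2 - 2*v + 1) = (v - 4)*(v - 1)*(v - 1)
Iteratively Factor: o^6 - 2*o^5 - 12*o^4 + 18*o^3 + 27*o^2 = (o)*(o^5 - 2*o^4 - 12*o^3 + 18*o^2 + 27*o) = o*(o + 1)*(o^4 - 3*o^3 - 9*o^2 + 27*o) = o*(o - 3)*(o + 1)*(o^3 - 9*o) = o*(o - 3)^2*(o + 1)*(o^2 + 3*o) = o*(o - 3)^2*(o + 1)*(o + 3)*(o)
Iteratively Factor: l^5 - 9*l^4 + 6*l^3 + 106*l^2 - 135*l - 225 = (l + 3)*(l^4 - 12*l^3 + 42*l^2 - 20*l - 75) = (l + 1)*(l + 3)*(l^3 - 13*l^2 + 55*l - 75) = (l - 5)*(l + 1)*(l + 3)*(l^2 - 8*l + 15) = (l - 5)^2*(l + 1)*(l + 3)*(l - 3)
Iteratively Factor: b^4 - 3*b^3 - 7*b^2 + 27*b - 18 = (b - 1)*(b^3 - 2*b^2 - 9*b + 18) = (b - 1)*(b + 3)*(b^2 - 5*b + 6) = (b - 3)*(b - 1)*(b + 3)*(b - 2)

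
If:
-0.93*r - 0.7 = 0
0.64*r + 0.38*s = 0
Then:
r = -0.75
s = 1.27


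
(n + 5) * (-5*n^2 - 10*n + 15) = -5*n^3 - 35*n^2 - 35*n + 75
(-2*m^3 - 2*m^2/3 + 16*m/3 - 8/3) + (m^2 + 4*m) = -2*m^3 + m^2/3 + 28*m/3 - 8/3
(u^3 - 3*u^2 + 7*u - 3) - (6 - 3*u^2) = u^3 + 7*u - 9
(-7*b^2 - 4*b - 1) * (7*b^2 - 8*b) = -49*b^4 + 28*b^3 + 25*b^2 + 8*b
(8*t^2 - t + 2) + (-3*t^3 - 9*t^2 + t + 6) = -3*t^3 - t^2 + 8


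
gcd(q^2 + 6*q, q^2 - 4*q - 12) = 1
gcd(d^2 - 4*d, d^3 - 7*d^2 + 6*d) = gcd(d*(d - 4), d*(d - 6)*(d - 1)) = d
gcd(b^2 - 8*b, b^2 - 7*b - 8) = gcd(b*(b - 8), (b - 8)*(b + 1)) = b - 8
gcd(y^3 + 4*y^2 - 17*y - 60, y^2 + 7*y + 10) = y + 5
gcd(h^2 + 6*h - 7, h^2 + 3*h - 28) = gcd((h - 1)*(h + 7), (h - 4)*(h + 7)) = h + 7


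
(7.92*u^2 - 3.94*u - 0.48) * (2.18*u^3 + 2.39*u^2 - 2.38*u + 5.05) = 17.2656*u^5 + 10.3396*u^4 - 29.3126*u^3 + 48.226*u^2 - 18.7546*u - 2.424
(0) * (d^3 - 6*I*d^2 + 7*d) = 0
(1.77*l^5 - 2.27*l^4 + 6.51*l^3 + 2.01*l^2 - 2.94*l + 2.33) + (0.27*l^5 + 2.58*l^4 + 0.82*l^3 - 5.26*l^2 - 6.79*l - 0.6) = 2.04*l^5 + 0.31*l^4 + 7.33*l^3 - 3.25*l^2 - 9.73*l + 1.73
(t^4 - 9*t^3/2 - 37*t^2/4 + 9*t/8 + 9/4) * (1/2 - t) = -t^5 + 5*t^4 + 7*t^3 - 23*t^2/4 - 27*t/16 + 9/8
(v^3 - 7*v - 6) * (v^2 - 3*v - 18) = v^5 - 3*v^4 - 25*v^3 + 15*v^2 + 144*v + 108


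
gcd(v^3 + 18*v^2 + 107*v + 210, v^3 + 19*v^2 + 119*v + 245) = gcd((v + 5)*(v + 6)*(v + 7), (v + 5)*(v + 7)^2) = v^2 + 12*v + 35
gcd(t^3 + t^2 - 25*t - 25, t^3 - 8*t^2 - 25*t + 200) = t^2 - 25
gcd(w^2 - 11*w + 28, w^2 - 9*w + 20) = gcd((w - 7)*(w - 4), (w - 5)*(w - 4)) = w - 4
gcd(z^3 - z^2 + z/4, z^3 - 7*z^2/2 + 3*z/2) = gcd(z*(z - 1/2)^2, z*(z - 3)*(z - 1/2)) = z^2 - z/2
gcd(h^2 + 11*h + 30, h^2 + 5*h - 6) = h + 6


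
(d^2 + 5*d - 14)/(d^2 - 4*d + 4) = (d + 7)/(d - 2)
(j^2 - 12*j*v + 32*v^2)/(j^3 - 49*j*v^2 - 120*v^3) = (j - 4*v)/(j^2 + 8*j*v + 15*v^2)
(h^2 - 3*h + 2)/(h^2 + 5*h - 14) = (h - 1)/(h + 7)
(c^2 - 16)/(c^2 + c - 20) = (c + 4)/(c + 5)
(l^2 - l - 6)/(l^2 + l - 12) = (l + 2)/(l + 4)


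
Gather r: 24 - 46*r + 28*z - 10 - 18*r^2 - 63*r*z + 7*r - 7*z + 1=-18*r^2 + r*(-63*z - 39) + 21*z + 15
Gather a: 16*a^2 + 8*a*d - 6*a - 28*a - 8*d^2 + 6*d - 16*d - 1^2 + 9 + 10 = 16*a^2 + a*(8*d - 34) - 8*d^2 - 10*d + 18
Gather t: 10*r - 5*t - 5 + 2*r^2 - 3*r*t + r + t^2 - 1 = 2*r^2 + 11*r + t^2 + t*(-3*r - 5) - 6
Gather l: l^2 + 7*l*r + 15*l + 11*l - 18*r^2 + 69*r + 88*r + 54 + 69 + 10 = l^2 + l*(7*r + 26) - 18*r^2 + 157*r + 133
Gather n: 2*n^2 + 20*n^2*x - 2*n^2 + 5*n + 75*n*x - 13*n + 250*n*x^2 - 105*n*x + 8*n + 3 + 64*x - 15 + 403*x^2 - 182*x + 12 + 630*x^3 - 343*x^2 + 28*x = 20*n^2*x + n*(250*x^2 - 30*x) + 630*x^3 + 60*x^2 - 90*x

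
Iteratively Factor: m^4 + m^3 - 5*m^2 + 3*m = (m + 3)*(m^3 - 2*m^2 + m) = m*(m + 3)*(m^2 - 2*m + 1) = m*(m - 1)*(m + 3)*(m - 1)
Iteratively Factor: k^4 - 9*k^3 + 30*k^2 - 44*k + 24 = (k - 2)*(k^3 - 7*k^2 + 16*k - 12) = (k - 2)^2*(k^2 - 5*k + 6) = (k - 3)*(k - 2)^2*(k - 2)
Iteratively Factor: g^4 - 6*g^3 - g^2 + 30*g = (g - 3)*(g^3 - 3*g^2 - 10*g) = (g - 3)*(g + 2)*(g^2 - 5*g) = g*(g - 3)*(g + 2)*(g - 5)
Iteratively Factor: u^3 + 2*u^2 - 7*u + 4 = (u + 4)*(u^2 - 2*u + 1) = (u - 1)*(u + 4)*(u - 1)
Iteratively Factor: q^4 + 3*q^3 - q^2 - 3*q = (q)*(q^3 + 3*q^2 - q - 3) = q*(q + 3)*(q^2 - 1) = q*(q + 1)*(q + 3)*(q - 1)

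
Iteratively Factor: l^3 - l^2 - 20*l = (l)*(l^2 - l - 20) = l*(l - 5)*(l + 4)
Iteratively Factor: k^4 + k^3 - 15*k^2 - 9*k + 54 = (k + 3)*(k^3 - 2*k^2 - 9*k + 18) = (k + 3)^2*(k^2 - 5*k + 6) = (k - 2)*(k + 3)^2*(k - 3)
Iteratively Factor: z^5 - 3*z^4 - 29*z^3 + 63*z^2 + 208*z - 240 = (z - 1)*(z^4 - 2*z^3 - 31*z^2 + 32*z + 240) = (z - 1)*(z + 3)*(z^3 - 5*z^2 - 16*z + 80) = (z - 5)*(z - 1)*(z + 3)*(z^2 - 16) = (z - 5)*(z - 4)*(z - 1)*(z + 3)*(z + 4)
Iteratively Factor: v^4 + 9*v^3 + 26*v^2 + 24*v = (v + 2)*(v^3 + 7*v^2 + 12*v) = v*(v + 2)*(v^2 + 7*v + 12) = v*(v + 2)*(v + 4)*(v + 3)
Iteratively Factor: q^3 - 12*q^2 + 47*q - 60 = (q - 5)*(q^2 - 7*q + 12) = (q - 5)*(q - 3)*(q - 4)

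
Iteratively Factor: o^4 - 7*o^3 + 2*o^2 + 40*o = (o)*(o^3 - 7*o^2 + 2*o + 40) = o*(o - 5)*(o^2 - 2*o - 8) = o*(o - 5)*(o - 4)*(o + 2)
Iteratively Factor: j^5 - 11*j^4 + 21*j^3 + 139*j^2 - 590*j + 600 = (j - 2)*(j^4 - 9*j^3 + 3*j^2 + 145*j - 300) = (j - 5)*(j - 2)*(j^3 - 4*j^2 - 17*j + 60) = (j - 5)^2*(j - 2)*(j^2 + j - 12) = (j - 5)^2*(j - 3)*(j - 2)*(j + 4)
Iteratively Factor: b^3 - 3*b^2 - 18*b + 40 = (b - 2)*(b^2 - b - 20) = (b - 2)*(b + 4)*(b - 5)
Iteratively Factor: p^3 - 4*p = (p + 2)*(p^2 - 2*p) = (p - 2)*(p + 2)*(p)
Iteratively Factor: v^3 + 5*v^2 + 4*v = (v + 1)*(v^2 + 4*v) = (v + 1)*(v + 4)*(v)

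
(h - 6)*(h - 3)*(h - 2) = h^3 - 11*h^2 + 36*h - 36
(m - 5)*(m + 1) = m^2 - 4*m - 5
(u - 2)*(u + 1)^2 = u^3 - 3*u - 2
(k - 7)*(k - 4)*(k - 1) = k^3 - 12*k^2 + 39*k - 28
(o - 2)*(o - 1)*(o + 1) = o^3 - 2*o^2 - o + 2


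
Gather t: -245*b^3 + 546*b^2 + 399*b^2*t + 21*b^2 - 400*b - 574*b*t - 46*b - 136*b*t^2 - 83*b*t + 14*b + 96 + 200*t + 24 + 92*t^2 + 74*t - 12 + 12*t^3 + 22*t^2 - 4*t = -245*b^3 + 567*b^2 - 432*b + 12*t^3 + t^2*(114 - 136*b) + t*(399*b^2 - 657*b + 270) + 108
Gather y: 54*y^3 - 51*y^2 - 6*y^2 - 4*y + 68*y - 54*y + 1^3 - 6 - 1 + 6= 54*y^3 - 57*y^2 + 10*y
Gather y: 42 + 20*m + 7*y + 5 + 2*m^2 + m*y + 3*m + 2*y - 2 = 2*m^2 + 23*m + y*(m + 9) + 45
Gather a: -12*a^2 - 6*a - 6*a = -12*a^2 - 12*a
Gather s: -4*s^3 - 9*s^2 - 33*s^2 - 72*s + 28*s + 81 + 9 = -4*s^3 - 42*s^2 - 44*s + 90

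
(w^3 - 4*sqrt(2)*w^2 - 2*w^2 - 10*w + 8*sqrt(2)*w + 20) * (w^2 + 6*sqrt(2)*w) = w^5 - 2*w^4 + 2*sqrt(2)*w^4 - 58*w^3 - 4*sqrt(2)*w^3 - 60*sqrt(2)*w^2 + 116*w^2 + 120*sqrt(2)*w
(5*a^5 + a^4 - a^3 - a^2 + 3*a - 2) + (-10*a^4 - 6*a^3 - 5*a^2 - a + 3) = 5*a^5 - 9*a^4 - 7*a^3 - 6*a^2 + 2*a + 1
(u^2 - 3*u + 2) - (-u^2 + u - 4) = 2*u^2 - 4*u + 6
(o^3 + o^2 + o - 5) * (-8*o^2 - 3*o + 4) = -8*o^5 - 11*o^4 - 7*o^3 + 41*o^2 + 19*o - 20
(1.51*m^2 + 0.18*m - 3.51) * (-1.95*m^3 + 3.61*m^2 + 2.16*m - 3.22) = -2.9445*m^5 + 5.1001*m^4 + 10.7559*m^3 - 17.1445*m^2 - 8.1612*m + 11.3022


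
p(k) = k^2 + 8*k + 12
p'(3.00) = 14.00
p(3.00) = 45.00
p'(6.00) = 20.00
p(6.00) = 96.00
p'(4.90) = 17.80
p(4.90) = 75.21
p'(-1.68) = 4.64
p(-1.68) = 1.38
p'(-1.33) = 5.34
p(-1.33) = 3.13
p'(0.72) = 9.44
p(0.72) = 18.28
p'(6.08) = 20.16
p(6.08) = 97.61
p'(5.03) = 18.06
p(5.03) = 77.54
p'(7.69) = 23.38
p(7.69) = 132.66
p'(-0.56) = 6.88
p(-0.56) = 7.83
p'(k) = 2*k + 8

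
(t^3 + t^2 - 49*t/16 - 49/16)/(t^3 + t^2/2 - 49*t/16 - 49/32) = 2*(t + 1)/(2*t + 1)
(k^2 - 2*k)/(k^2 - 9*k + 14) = k/(k - 7)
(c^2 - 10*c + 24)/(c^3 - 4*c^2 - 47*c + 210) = (c - 4)/(c^2 + 2*c - 35)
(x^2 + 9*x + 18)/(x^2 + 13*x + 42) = (x + 3)/(x + 7)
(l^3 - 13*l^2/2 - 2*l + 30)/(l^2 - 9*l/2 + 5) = (l^2 - 4*l - 12)/(l - 2)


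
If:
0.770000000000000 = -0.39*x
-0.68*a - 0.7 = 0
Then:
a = -1.03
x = -1.97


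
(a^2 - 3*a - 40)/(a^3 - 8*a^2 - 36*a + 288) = (a + 5)/(a^2 - 36)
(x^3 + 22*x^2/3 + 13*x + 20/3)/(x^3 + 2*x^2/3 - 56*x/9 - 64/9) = 3*(x^2 + 6*x + 5)/(3*x^2 - 2*x - 16)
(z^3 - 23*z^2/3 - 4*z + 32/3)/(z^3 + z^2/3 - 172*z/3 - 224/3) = (z - 1)/(z + 7)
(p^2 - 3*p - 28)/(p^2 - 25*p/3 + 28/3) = 3*(p + 4)/(3*p - 4)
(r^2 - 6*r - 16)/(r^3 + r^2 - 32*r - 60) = (r - 8)/(r^2 - r - 30)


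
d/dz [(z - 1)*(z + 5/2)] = 2*z + 3/2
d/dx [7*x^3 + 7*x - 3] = 21*x^2 + 7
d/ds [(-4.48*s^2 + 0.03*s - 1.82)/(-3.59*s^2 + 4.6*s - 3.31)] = (-20.5003*s^2 + 16.59*s + 8.2727)/(12.8881*s^4 - 33.028*s^3 + 44.9258*s^2 - 30.452*s + 10.9561)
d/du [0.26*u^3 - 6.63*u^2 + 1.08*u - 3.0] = 0.78*u^2 - 13.26*u + 1.08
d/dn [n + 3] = 1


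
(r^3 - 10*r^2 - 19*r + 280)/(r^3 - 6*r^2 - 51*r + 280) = (r^2 - 2*r - 35)/(r^2 + 2*r - 35)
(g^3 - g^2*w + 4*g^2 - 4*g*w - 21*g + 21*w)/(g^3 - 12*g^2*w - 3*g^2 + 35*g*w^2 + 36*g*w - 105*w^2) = (g^2 - g*w + 7*g - 7*w)/(g^2 - 12*g*w + 35*w^2)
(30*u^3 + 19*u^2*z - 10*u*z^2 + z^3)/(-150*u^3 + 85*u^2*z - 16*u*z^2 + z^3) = (u + z)/(-5*u + z)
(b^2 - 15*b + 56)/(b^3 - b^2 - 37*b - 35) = (b - 8)/(b^2 + 6*b + 5)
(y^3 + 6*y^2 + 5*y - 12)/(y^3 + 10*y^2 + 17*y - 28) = (y + 3)/(y + 7)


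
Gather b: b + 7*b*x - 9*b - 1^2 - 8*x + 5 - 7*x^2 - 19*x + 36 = b*(7*x - 8) - 7*x^2 - 27*x + 40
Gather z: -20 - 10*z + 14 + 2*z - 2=-8*z - 8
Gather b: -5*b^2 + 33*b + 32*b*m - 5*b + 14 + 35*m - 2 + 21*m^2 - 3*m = -5*b^2 + b*(32*m + 28) + 21*m^2 + 32*m + 12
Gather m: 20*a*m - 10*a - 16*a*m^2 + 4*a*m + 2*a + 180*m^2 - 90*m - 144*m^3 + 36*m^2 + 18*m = -8*a - 144*m^3 + m^2*(216 - 16*a) + m*(24*a - 72)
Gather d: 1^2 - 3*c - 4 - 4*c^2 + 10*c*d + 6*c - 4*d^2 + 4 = -4*c^2 + 10*c*d + 3*c - 4*d^2 + 1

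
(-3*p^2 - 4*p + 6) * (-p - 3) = 3*p^3 + 13*p^2 + 6*p - 18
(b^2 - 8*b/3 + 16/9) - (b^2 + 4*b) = 16/9 - 20*b/3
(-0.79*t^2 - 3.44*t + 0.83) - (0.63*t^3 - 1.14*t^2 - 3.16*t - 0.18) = -0.63*t^3 + 0.35*t^2 - 0.28*t + 1.01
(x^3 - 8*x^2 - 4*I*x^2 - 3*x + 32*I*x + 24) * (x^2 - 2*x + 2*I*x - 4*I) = x^5 - 10*x^4 - 2*I*x^4 + 21*x^3 + 20*I*x^3 - 50*x^2 - 38*I*x^2 + 80*x + 60*I*x - 96*I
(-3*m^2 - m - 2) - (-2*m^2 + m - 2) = -m^2 - 2*m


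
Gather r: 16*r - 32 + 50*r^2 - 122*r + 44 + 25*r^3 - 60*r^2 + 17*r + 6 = 25*r^3 - 10*r^2 - 89*r + 18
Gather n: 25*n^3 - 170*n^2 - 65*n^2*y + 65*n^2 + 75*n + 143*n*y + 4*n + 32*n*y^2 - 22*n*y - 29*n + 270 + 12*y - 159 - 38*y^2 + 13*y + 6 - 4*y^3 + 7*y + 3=25*n^3 + n^2*(-65*y - 105) + n*(32*y^2 + 121*y + 50) - 4*y^3 - 38*y^2 + 32*y + 120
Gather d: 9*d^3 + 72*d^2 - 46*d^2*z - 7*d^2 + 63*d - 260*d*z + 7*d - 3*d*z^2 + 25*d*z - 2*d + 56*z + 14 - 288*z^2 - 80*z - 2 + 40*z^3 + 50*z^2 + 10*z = 9*d^3 + d^2*(65 - 46*z) + d*(-3*z^2 - 235*z + 68) + 40*z^3 - 238*z^2 - 14*z + 12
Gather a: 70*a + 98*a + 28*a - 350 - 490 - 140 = 196*a - 980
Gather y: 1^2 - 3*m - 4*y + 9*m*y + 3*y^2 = -3*m + 3*y^2 + y*(9*m - 4) + 1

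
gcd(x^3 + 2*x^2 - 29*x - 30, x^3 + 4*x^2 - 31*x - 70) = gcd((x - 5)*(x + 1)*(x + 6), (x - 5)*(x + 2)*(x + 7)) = x - 5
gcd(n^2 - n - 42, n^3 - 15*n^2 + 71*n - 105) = n - 7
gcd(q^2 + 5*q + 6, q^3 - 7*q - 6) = q + 2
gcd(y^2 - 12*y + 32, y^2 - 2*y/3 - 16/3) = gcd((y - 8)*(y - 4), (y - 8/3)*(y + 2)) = 1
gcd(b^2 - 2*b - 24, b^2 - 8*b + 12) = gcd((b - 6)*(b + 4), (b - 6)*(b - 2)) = b - 6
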